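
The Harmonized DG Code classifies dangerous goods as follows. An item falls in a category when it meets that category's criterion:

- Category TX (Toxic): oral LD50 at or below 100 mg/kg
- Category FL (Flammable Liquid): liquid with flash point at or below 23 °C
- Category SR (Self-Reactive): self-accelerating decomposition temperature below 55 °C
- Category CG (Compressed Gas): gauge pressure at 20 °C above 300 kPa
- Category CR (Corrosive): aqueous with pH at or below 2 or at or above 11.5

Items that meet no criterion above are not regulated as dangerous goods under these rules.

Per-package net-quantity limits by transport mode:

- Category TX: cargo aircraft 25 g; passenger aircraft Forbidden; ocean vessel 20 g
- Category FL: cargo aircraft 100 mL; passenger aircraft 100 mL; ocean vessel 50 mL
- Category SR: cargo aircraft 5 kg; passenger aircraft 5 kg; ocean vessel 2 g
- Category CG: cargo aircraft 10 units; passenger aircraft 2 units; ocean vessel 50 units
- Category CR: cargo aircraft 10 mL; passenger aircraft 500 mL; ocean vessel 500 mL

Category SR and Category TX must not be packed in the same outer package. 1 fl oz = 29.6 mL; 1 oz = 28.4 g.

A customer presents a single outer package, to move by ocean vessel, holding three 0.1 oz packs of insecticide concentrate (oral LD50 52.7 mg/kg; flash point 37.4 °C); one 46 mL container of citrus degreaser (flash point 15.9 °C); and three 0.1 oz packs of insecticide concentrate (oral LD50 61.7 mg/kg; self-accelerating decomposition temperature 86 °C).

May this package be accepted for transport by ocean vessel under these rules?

Yes

With oral LD50 52.7 mg/kg (≤ 100 mg/kg), the insecticide concentrate falls in Category TX.
With flash point 15.9 °C (≤ 23 °C), the citrus degreaser falls in Category FL.
Insecticide concentrate: oral LD50 61.7 mg/kg ≤ 100 mg/kg → Category TX (Toxic).
Total Category TX: (three 0.1 oz packs = 8.52 g) + (three 0.1 oz packs = 8.52 g) = 17.04 g.
17.04 g is within the ocean vessel limit of 20 g for Category TX.
Category FL quantity: 46 mL.
46 mL ≤ 50 mL (ocean vessel limit, Category FL) — within limit.
The segregation rule (Category SR with Category TX) does not apply to Category TX with Category FL.
Every hazard category is within its ocean vessel limit and no segregation rule is violated.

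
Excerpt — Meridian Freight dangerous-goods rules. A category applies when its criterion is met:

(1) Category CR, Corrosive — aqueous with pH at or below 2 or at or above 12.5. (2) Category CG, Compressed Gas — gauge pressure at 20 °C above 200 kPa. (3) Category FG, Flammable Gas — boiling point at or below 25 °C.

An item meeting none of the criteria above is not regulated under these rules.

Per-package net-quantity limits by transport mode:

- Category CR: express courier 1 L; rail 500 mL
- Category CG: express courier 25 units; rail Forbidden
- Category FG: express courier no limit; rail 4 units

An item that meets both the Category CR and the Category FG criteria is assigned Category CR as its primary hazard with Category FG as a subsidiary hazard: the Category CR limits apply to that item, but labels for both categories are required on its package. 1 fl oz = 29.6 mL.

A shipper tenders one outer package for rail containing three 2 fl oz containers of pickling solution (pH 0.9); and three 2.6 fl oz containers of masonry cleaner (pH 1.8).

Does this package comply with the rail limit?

Yes

pH 0.9 meets the Category CR criterion (Corrosive), so the pickling solution is Category CR.
With pH 1.8 (≤ 2), the masonry cleaner falls in Category CR.
Total Category CR: (three 2 fl oz containers = 177.6 mL) + (three 2.6 fl oz containers = 230.88 mL) = 408.48 mL.
408.48 mL is within the rail limit of 500 mL for Category CR.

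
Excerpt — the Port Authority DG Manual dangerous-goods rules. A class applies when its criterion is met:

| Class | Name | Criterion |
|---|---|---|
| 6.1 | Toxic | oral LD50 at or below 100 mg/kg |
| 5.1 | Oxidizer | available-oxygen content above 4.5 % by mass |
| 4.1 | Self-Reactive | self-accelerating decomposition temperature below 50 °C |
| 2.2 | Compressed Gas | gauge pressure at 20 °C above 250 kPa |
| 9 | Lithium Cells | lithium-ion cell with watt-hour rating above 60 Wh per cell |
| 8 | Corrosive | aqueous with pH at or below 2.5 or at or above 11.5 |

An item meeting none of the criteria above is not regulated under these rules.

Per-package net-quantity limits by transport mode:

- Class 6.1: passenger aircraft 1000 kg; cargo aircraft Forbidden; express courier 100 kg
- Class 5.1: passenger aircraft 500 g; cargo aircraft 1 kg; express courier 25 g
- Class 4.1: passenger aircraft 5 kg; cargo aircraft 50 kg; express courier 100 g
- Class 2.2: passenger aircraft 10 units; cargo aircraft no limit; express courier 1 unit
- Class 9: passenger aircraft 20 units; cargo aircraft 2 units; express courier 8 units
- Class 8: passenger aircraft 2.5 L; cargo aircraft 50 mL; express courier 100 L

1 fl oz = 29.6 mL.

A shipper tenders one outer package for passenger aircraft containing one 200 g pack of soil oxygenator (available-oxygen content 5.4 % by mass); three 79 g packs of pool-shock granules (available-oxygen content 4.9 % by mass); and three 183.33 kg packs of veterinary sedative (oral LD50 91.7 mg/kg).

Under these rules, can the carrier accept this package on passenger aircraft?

With available-oxygen content 5.4 % by mass (> 4.5 % by mass), the soil oxygenator falls in Class 5.1.
With available-oxygen content 4.9 % by mass (> 4.5 % by mass), the pool-shock granules fall in Class 5.1.
The veterinary sedative has oral LD50 91.7 mg/kg, which is ≤ 100 mg/kg, so it is Class 6.1 (Toxic).
Class 5.1 net quantity: 200 g + (three 79 g packs = 237 g) = 437 g.
437 g ≤ 500 g (passenger aircraft limit, Class 5.1) — within limit.
Class 6.1 quantity: three 183.33 kg packs = 549.99 kg.
549.99 kg is within the passenger aircraft limit of 1000 kg for Class 6.1.
Every hazard class is within its passenger aircraft limit and no segregation rule is violated.

Yes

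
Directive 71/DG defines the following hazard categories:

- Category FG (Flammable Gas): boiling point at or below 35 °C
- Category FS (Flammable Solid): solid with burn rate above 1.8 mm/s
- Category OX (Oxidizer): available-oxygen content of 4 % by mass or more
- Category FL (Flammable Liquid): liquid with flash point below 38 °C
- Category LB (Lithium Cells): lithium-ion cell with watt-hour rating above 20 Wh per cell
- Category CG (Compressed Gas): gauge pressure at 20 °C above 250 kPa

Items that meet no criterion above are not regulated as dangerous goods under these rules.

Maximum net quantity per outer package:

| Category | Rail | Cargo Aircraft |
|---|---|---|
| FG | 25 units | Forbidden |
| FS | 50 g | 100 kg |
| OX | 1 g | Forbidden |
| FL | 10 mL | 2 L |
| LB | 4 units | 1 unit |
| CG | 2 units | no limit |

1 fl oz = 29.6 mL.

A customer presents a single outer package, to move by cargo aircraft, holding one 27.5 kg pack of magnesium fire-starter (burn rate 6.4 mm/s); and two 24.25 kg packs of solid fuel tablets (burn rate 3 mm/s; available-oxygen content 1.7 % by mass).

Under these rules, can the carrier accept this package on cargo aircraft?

Burn rate 6.4 mm/s meets the Category FS criterion (Flammable Solid), so the magnesium fire-starter is Category FS.
Burn rate 3 mm/s meets the Category FS criterion (Flammable Solid), so the solid fuel tablets are Category FS.
Total Category FS: 27.5 kg + (two 24.25 kg packs = 48.5 kg) = 76 kg.
76 kg ≤ 100 kg (cargo aircraft limit, Category FS) — within limit.

Yes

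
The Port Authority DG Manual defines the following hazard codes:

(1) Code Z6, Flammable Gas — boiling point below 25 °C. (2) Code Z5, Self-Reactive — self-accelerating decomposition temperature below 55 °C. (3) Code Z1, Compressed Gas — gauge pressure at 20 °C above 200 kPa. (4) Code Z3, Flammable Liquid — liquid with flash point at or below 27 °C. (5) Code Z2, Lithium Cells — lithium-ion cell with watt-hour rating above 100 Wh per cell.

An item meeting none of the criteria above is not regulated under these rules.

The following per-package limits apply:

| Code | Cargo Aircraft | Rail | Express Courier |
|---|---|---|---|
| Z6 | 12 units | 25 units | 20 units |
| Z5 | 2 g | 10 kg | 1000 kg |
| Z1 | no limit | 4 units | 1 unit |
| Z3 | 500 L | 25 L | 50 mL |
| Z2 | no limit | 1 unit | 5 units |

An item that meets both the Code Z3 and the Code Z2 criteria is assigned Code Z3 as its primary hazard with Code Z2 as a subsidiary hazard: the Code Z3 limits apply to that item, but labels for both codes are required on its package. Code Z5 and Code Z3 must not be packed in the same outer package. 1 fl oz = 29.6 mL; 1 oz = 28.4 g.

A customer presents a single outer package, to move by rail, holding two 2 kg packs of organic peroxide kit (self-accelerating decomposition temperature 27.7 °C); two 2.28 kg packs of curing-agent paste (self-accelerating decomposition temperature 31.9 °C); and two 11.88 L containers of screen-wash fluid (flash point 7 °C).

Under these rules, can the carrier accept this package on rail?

Self-accelerating decomposition temperature 27.7 °C meets the Code Z5 criterion (Self-Reactive), so the organic peroxide kit is Code Z5.
Self-accelerating decomposition temperature 31.9 °C meets the Code Z5 criterion (Self-Reactive), so the curing-agent paste is Code Z5.
Flash point 7 °C meets the Code Z3 criterion (Flammable Liquid), so the screen-wash fluid is Code Z3.
Total Code Z5: (two 2 kg packs = 4 kg) + (two 2.28 kg packs = 4.56 kg) = 8.56 kg.
That is within the Code Z5 rail limit of 10 kg.
Code Z3 quantity: two 11.88 L containers = 23.76 L.
23.76 L is within the rail limit of 25 L for Code Z3.
Code Z5 and Code Z3 may not share an outer package.

No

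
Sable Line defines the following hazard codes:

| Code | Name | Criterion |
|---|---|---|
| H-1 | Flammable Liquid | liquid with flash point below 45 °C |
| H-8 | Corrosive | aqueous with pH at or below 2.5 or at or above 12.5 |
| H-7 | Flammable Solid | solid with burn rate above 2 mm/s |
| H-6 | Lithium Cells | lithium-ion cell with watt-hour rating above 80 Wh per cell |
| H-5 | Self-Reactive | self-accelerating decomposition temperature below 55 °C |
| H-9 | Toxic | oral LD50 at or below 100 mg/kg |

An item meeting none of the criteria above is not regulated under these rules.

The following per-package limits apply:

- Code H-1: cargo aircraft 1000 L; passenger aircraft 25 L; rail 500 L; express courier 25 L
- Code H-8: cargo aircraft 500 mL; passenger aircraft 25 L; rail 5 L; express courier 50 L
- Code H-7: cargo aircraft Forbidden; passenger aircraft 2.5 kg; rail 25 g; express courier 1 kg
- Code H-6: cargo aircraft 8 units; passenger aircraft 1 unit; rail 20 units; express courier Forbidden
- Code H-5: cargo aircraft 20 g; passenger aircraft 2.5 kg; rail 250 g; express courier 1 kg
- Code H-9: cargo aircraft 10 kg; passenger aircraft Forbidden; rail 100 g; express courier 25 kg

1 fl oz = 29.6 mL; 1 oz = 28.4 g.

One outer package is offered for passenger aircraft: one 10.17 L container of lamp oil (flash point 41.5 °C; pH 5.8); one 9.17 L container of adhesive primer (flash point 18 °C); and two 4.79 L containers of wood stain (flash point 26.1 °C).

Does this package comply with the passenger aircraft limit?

Lamp oil: flash point 41.5 °C < 45 °C → Code H-1 (Flammable Liquid).
Flash point 18 °C meets the Code H-1 criterion (Flammable Liquid), so the adhesive primer is Code H-1.
Wood stain: flash point 26.1 °C < 45 °C → Code H-1 (Flammable Liquid).
Code H-1 net quantity: 10.17 L + 9.17 L + (two 4.79 L containers = 9.58 L) = 28.92 L.
That exceeds the Code H-1 passenger aircraft limit of 25 L.

No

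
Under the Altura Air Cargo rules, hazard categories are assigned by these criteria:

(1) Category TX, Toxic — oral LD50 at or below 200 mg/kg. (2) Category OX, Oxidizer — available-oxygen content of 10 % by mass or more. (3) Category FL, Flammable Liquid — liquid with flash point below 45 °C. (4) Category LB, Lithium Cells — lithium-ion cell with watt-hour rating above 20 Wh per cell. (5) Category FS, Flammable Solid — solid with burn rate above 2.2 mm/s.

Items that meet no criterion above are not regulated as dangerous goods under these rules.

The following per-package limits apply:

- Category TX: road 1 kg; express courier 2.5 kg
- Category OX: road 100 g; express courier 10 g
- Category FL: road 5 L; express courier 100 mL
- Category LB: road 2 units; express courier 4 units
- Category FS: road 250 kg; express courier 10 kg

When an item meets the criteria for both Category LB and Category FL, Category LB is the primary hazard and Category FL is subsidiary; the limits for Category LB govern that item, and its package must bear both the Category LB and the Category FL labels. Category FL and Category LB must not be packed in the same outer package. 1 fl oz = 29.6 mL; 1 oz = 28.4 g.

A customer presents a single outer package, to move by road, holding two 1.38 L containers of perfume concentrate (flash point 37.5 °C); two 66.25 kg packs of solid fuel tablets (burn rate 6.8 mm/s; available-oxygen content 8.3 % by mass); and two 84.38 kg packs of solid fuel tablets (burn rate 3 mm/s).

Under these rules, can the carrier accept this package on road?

No

With flash point 37.5 °C (< 45 °C), the perfume concentrate falls in Category FL.
The solid fuel tablets have burn rate 6.8 mm/s, which is > 2.2 mm/s, so they are Category FS (Flammable Solid).
Burn rate 3 mm/s meets the Category FS criterion (Flammable Solid), so the solid fuel tablets are Category FS.
Category FS net quantity: (two 66.25 kg packs = 132.5 kg) + (two 84.38 kg packs = 168.76 kg) = 301.26 kg.
301.26 kg exceeds the road limit of 250 kg for Category FS.
Category FL quantity: two 1.38 L containers = 2.76 L.
2.76 L is within the road limit of 5 L for Category FL.
The segregation rule (Category FL with Category LB) does not apply to Category FS with Category FL.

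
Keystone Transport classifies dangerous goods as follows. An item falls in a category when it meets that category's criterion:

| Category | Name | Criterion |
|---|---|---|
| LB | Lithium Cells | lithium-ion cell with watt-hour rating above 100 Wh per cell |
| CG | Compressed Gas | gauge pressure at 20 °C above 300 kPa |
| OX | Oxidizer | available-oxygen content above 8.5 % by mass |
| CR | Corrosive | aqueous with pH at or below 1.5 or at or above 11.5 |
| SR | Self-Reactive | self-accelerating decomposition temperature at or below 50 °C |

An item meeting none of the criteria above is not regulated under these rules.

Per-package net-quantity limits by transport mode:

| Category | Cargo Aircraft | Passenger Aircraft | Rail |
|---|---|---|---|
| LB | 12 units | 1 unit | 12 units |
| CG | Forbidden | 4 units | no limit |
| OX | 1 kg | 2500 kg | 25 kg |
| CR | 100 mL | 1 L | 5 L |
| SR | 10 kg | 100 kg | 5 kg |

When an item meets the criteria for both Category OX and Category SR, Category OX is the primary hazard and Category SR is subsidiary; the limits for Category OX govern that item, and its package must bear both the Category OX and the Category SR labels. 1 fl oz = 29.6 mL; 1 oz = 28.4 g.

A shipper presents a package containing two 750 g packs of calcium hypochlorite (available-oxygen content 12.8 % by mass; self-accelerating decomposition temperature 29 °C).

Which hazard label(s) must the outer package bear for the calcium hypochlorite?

Category OX and SR

The calcium hypochlorite has available-oxygen content 12.8 % by mass, which is > 8.5 % by mass, so it is Category OX (Oxidizer).
The calcium hypochlorite has self-accelerating decomposition temperature 29 °C, which is ≤ 50 °C, so it is Category SR (Self-Reactive).
By the precedence rule Category OX is primary and Category SR is subsidiary, and that rule requires both labels on the package.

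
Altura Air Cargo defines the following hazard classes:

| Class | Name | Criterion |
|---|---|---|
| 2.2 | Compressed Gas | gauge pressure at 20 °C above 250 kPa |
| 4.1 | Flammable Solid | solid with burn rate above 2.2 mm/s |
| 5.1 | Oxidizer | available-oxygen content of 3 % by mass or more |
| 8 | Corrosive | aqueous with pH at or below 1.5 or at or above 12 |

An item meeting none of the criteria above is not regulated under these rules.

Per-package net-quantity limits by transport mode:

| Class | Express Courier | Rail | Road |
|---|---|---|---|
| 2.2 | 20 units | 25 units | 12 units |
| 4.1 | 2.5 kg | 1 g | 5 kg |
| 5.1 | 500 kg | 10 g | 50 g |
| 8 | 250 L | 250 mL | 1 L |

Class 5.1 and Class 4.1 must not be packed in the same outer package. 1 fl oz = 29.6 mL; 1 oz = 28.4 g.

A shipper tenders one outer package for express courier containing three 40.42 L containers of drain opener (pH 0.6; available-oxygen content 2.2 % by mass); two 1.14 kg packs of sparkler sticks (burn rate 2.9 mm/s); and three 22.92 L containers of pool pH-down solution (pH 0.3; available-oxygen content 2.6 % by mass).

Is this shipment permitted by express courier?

Drain opener: pH 0.6 ≤ 1.5 → Class 8 (Corrosive).
The sparkler sticks have burn rate 2.9 mm/s, which is > 2.2 mm/s, so they are Class 4.1 (Flammable Solid).
The pool pH-down solution has pH 0.3, which is ≤ 1.5, so it is Class 8 (Corrosive).
Class 8 net quantity: (three 40.42 L containers = 121.26 L) + (three 22.92 L containers = 68.76 L) = 190.02 L.
190.02 L ≤ 250 L (express courier limit, Class 8) — within limit.
Class 4.1 quantity: two 1.14 kg packs = 2.28 kg.
2.28 kg ≤ 2.5 kg (express courier limit, Class 4.1) — within limit.
The segregation rule (Class 5.1 with Class 4.1) does not apply to Class 8 with Class 4.1.
Every hazard class is within its express courier limit and no segregation rule is violated.

Yes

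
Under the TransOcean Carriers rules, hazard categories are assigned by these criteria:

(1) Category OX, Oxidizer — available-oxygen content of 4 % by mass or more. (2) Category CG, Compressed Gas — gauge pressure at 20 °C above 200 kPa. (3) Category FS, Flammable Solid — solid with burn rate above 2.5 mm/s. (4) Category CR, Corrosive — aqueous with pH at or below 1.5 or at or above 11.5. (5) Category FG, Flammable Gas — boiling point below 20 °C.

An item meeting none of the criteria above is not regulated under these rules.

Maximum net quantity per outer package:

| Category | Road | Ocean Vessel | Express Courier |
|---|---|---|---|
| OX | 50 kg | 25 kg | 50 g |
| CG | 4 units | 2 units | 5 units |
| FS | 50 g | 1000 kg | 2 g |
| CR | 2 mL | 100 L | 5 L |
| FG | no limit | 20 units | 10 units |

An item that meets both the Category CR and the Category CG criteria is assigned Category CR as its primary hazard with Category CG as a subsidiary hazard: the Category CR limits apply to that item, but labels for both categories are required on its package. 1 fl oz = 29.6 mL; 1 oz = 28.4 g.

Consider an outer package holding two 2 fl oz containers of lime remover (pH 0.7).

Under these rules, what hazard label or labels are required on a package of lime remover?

With pH 0.7 (≤ 1.5), the lime remover falls in Category CR.
Only the Category CR label is required.

Category CR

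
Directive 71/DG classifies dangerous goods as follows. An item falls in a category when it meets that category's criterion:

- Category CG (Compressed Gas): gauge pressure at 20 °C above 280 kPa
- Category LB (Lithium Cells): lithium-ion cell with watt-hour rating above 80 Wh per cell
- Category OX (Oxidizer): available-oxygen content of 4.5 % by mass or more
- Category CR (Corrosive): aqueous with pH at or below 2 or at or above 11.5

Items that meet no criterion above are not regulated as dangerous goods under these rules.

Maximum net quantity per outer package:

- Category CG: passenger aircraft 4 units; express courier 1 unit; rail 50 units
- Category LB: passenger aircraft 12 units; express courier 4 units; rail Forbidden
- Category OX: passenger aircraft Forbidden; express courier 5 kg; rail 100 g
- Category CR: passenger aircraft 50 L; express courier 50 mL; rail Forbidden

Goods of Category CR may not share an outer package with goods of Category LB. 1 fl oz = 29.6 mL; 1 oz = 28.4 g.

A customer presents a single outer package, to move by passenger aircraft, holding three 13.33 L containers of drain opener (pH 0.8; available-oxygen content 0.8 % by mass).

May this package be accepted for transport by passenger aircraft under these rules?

Yes

Drain opener: pH 0.8 ≤ 2 → Category CR (Corrosive).
Category CR quantity: three 13.33 L containers = 39.99 L.
39.99 L ≤ 50 L (passenger aircraft limit, Category CR) — within limit.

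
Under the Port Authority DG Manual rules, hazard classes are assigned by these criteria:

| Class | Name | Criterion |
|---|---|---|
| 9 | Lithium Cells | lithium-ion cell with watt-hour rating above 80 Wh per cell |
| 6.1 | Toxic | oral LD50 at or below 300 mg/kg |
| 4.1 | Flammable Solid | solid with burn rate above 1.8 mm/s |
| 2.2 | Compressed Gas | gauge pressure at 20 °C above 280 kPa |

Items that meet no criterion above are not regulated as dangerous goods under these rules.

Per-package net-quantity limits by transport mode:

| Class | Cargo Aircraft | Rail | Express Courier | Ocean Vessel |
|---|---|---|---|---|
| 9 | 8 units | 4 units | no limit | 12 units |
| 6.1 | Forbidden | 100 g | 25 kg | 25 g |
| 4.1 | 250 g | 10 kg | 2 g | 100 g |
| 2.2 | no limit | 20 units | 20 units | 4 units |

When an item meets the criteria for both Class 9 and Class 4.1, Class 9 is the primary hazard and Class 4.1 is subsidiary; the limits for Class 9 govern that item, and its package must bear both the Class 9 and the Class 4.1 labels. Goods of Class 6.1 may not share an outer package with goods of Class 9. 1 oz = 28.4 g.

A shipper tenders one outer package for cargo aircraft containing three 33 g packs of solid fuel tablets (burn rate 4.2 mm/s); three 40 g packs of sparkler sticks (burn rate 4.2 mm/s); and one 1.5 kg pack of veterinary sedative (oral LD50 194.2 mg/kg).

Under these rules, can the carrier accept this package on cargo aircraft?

The solid fuel tablets have burn rate 4.2 mm/s, which is > 1.8 mm/s, so they are Class 4.1 (Flammable Solid).
Burn rate 4.2 mm/s meets the Class 4.1 criterion (Flammable Solid), so the sparkler sticks are Class 4.1.
With oral LD50 194.2 mg/kg (≤ 300 mg/kg), the veterinary sedative falls in Class 6.1.
Total Class 4.1: (three 33 g packs = 99 g) + (three 40 g packs = 120 g) = 219 g.
That is within the Class 4.1 cargo aircraft limit of 250 g.
Class 6.1 quantity: 1.5 kg.
By cargo aircraft, Class 6.1 is Forbidden regardless of quantity.
The segregation rule (Class 6.1 with Class 9) does not apply to Class 4.1 with Class 6.1.

No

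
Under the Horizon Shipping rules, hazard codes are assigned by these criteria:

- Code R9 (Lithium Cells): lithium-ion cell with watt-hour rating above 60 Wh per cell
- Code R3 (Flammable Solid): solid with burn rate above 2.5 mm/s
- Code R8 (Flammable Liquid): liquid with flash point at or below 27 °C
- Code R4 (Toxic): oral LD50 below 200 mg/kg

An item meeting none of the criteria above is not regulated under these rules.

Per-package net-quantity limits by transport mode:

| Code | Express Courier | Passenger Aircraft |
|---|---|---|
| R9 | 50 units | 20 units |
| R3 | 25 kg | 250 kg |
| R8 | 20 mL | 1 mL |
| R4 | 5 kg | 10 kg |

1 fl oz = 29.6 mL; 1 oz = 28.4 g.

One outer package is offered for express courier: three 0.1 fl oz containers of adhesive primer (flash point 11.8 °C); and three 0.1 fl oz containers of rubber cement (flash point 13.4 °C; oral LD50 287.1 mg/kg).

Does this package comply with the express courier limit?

Yes

Flash point 11.8 °C meets the Code R8 criterion (Flammable Liquid), so the adhesive primer is Code R8.
The rubber cement has flash point 13.4 °C, which is ≤ 27 °C, so it is Code R8 (Flammable Liquid).
Code R8 net quantity: (three 0.1 fl oz containers = 8.88 mL) + (three 0.1 fl oz containers = 8.88 mL) = 17.76 mL.
That is within the Code R8 express courier limit of 20 mL.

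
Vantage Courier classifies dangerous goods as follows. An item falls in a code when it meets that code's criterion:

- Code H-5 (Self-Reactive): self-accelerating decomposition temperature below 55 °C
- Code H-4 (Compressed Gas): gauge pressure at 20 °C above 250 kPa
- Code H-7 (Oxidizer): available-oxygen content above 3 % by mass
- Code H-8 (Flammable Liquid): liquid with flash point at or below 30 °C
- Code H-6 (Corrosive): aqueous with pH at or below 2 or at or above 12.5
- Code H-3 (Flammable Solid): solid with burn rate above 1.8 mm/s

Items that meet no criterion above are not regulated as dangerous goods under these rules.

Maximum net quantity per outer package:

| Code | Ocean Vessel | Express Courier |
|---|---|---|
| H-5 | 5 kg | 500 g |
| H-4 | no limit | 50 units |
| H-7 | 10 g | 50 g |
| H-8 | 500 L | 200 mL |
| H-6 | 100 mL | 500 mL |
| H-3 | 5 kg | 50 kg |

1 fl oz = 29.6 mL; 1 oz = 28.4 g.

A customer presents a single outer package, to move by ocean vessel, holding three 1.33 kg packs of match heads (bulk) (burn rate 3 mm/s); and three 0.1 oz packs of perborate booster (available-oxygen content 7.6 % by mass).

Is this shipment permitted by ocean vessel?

The match heads (bulk) have burn rate 3 mm/s, which is > 1.8 mm/s, so they are Code H-3 (Flammable Solid).
With available-oxygen content 7.6 % by mass (> 3 % by mass), the perborate booster falls in Code H-7.
Code H-3 quantity: three 1.33 kg packs = 3.99 kg.
3.99 kg is within the ocean vessel limit of 5 kg for Code H-3.
Code H-7 quantity: three 0.1 oz packs = 8.52 g.
8.52 g ≤ 10 g (ocean vessel limit, Code H-7) — within limit.
Every hazard code is within its ocean vessel limit and no segregation rule is violated.

Yes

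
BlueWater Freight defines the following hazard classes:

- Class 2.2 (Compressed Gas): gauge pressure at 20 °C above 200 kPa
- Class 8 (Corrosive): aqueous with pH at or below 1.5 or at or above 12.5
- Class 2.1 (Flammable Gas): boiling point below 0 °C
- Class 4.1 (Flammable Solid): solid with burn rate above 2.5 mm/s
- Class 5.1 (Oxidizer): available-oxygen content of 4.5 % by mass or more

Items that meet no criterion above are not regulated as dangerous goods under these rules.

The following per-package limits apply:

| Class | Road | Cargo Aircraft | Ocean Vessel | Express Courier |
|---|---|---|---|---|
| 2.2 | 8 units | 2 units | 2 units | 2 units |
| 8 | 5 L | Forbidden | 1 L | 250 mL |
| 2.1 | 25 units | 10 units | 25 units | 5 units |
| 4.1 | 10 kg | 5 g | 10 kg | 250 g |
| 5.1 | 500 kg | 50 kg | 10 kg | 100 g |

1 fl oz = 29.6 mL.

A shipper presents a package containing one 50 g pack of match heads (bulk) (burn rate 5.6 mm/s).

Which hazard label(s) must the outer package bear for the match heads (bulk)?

With burn rate 5.6 mm/s (> 2.5 mm/s), the match heads (bulk) fall in Class 4.1.
Only the Class 4.1 label is required.

Class 4.1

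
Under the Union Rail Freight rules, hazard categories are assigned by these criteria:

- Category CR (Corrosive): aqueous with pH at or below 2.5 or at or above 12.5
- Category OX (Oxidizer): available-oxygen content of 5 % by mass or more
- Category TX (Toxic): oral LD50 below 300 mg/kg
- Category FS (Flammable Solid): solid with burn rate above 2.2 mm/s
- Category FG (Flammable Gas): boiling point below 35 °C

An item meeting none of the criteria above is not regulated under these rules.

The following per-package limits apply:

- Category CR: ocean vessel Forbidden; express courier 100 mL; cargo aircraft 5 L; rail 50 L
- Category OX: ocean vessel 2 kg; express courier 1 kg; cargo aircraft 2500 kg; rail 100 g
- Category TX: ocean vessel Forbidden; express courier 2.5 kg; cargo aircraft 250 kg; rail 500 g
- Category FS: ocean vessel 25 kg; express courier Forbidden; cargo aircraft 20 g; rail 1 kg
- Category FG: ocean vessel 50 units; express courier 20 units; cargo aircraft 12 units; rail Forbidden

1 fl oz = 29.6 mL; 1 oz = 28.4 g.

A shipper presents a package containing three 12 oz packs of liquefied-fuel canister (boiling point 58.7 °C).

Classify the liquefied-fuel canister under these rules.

Not regulated

boiling point 58.7 °C is not below 35 °C, so Category FG does not apply.
No criterion is met, so the item is not regulated.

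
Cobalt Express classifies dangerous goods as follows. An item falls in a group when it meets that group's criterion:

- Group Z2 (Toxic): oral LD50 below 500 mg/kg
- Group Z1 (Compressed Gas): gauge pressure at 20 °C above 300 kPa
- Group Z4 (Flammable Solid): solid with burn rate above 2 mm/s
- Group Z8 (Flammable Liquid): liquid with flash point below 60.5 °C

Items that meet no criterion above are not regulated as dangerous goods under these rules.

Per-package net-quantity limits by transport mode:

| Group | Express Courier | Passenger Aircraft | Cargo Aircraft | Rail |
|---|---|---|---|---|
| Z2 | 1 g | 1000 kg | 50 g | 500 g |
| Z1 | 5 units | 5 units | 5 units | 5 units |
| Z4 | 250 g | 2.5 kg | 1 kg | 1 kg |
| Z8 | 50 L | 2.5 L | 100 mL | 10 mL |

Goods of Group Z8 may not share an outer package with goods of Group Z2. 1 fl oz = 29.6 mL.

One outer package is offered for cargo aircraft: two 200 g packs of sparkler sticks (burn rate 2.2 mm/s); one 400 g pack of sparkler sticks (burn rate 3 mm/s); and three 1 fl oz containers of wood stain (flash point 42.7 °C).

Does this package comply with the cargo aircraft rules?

With burn rate 2.2 mm/s (> 2 mm/s), the sparkler sticks fall in Group Z4.
Sparkler sticks: burn rate 3 mm/s > 2 mm/s → Group Z4 (Flammable Solid).
The wood stain has flash point 42.7 °C, which is < 60.5 °C, so it is Group Z8 (Flammable Liquid).
Group Z8 quantity: three 1 fl oz containers = 88.8 mL.
88.8 mL is within the cargo aircraft limit of 100 mL for Group Z8.
Total Group Z4: (two 200 g packs = 400 g) + 400 g = 800 g.
That is within the Group Z4 cargo aircraft limit of 1 kg.
The segregation rule (Group Z8 with Group Z2) does not apply to Group Z8 with Group Z4.
Every hazard group is within its cargo aircraft limit and no segregation rule is violated.

Yes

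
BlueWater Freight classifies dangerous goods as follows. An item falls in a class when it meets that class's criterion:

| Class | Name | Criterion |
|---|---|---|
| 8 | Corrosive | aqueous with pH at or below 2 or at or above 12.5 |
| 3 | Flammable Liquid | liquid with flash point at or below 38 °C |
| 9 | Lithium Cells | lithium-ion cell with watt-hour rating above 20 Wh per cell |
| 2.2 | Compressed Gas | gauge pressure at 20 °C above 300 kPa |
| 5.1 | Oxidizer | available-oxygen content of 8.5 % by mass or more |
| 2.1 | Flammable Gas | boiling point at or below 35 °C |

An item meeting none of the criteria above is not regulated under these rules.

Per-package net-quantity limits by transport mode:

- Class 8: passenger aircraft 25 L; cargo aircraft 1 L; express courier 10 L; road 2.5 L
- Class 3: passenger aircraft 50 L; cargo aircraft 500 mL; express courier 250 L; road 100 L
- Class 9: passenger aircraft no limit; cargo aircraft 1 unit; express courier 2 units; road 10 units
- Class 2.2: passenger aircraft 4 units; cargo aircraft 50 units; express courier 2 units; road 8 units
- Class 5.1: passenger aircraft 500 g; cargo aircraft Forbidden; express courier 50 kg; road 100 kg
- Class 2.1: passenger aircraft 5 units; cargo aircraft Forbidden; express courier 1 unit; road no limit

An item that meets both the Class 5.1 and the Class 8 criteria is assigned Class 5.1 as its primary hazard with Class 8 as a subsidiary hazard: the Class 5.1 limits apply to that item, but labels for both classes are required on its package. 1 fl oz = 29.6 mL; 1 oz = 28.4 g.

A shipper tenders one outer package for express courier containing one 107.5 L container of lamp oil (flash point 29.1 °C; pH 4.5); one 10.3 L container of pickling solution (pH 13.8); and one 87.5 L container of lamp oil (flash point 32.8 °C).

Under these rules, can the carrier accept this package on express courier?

Lamp oil: flash point 29.1 °C ≤ 38 °C → Class 3 (Flammable Liquid).
Pickling solution: pH 13.8 ≥ 12.5 → Class 8 (Corrosive).
With flash point 32.8 °C (≤ 38 °C), the lamp oil falls in Class 3.
Class 8 quantity: 10.3 L.
10.3 L > 10 L (express courier limit, Class 8) — over the limit.
Total Class 3: 107.5 L + 87.5 L = 195 L.
195 L is within the express courier limit of 250 L for Class 3.

No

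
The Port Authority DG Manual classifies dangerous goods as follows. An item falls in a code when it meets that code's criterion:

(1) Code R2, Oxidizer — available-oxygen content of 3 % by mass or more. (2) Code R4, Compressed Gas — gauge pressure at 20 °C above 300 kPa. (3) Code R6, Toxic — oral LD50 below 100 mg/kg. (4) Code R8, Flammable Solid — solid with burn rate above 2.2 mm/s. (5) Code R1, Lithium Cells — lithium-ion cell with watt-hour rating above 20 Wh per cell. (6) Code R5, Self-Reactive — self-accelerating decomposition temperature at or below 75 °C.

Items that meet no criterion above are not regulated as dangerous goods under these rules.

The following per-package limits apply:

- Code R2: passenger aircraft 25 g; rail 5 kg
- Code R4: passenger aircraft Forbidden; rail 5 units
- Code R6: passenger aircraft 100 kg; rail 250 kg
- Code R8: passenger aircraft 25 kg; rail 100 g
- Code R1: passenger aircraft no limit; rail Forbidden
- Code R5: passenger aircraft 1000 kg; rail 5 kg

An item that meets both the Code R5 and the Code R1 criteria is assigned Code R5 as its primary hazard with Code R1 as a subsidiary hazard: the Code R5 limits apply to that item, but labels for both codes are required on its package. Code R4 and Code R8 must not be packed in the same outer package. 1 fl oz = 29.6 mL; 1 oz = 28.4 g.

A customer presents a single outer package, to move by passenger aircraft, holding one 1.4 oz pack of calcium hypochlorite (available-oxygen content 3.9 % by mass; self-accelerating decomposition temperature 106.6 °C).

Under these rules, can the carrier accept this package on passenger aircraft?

With available-oxygen content 3.9 % by mass (≥ 3 % by mass), the calcium hypochlorite falls in Code R2.
Code R2 quantity: one 1.4 oz pack = 39.76 g.
39.76 g exceeds the passenger aircraft limit of 25 g for Code R2.

No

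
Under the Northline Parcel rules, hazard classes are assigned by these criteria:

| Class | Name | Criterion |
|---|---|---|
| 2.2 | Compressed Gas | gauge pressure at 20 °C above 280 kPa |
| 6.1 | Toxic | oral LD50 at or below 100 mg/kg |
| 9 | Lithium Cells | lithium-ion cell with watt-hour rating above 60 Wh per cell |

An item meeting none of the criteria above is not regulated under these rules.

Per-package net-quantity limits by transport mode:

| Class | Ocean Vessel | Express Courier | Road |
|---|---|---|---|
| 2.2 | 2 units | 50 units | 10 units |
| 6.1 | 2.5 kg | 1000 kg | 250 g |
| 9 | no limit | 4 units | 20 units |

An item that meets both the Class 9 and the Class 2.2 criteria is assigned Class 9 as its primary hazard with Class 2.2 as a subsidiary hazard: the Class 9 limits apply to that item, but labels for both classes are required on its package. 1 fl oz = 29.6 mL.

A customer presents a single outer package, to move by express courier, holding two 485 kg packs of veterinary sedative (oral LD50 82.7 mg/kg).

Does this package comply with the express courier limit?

The veterinary sedative has oral LD50 82.7 mg/kg, which is ≤ 100 mg/kg, so it is Class 6.1 (Toxic).
Class 6.1 quantity: two 485 kg packs = 970 kg.
970 kg ≤ 1000 kg (express courier limit, Class 6.1) — within limit.

Yes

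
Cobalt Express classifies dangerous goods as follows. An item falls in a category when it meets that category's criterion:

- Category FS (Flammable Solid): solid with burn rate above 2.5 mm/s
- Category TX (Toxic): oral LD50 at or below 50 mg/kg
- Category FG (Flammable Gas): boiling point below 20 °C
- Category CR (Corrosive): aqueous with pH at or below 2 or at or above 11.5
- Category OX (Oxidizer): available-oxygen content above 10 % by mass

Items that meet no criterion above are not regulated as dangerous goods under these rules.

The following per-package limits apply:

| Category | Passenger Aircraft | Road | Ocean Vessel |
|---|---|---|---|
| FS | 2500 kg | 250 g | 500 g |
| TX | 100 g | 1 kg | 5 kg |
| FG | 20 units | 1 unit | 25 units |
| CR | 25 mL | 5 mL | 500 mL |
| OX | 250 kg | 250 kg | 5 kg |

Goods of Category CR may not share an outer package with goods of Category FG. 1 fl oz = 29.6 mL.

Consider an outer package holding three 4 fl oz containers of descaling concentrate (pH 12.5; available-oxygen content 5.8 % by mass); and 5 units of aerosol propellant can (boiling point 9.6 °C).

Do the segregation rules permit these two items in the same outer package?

No

Descaling concentrate: pH 12.5 ≥ 11.5 → Category CR (Corrosive).
Boiling point 9.6 °C meets the Category FG criterion (Flammable Gas), so the aerosol propellant can is Category FG.
Category CR and Category FG may not share an outer package.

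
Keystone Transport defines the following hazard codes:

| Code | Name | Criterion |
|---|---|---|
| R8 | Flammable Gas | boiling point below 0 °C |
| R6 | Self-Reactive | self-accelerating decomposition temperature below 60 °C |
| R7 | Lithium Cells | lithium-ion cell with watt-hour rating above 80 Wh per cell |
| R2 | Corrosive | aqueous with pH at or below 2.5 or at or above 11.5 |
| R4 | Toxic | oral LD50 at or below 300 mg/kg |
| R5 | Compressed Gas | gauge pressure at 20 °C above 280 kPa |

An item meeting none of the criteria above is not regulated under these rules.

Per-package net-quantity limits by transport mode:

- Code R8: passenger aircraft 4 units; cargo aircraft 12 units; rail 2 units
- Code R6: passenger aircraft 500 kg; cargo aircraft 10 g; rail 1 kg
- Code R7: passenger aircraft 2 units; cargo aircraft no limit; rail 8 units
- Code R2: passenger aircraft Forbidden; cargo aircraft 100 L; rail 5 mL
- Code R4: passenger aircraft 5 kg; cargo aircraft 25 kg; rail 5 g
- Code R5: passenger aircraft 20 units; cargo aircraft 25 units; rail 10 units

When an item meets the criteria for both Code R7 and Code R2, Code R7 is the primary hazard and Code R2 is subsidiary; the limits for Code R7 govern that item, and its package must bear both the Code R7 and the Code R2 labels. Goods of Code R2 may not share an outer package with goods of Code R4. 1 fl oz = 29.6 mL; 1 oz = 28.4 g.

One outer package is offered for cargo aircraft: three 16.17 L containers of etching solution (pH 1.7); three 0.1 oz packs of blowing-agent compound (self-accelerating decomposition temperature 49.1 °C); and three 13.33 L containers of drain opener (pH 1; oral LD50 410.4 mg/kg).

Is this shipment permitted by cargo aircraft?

pH 1.7 meets the Code R2 criterion (Corrosive), so the etching solution is Code R2.
Self-accelerating decomposition temperature 49.1 °C meets the Code R6 criterion (Self-Reactive), so the blowing-agent compound is Code R6.
pH 1 meets the Code R2 criterion (Corrosive), so the drain opener is Code R2.
Code R2 net quantity: (three 16.17 L containers = 48.51 L) + (three 13.33 L containers = 39.99 L) = 88.5 L.
That is within the Code R2 cargo aircraft limit of 100 L.
Code R6 quantity: three 0.1 oz packs = 8.52 g.
8.52 g ≤ 10 g (cargo aircraft limit, Code R6) — within limit.
The segregation rule (Code R2 with Code R4) does not apply to Code R2 with Code R6.
Every hazard code is within its cargo aircraft limit and no segregation rule is violated.

Yes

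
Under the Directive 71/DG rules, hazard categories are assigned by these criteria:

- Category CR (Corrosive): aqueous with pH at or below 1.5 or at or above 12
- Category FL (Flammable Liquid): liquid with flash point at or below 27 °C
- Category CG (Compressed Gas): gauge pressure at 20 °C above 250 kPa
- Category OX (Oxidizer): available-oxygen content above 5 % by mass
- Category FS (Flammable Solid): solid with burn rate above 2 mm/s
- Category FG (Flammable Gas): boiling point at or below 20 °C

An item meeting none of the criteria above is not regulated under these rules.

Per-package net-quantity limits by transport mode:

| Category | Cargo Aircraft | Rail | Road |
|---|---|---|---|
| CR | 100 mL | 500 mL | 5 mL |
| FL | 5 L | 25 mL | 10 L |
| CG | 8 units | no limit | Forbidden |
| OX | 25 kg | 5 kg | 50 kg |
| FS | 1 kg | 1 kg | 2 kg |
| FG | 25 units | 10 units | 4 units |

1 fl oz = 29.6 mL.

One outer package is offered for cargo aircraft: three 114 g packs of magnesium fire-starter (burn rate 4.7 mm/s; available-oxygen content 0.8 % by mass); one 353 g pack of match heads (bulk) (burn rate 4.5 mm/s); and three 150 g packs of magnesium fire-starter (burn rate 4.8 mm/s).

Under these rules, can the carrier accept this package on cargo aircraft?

Burn rate 4.7 mm/s meets the Category FS criterion (Flammable Solid), so the magnesium fire-starter is Category FS.
Burn rate 4.5 mm/s meets the Category FS criterion (Flammable Solid), so the match heads (bulk) are Category FS.
With burn rate 4.8 mm/s (> 2 mm/s), the magnesium fire-starter falls in Category FS.
Category FS net quantity: (three 114 g packs = 342 g) + 353 g + (three 150 g packs = 450 g) = 1.145 kg.
1.145 kg > 1 kg (cargo aircraft limit, Category FS) — over the limit.

No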